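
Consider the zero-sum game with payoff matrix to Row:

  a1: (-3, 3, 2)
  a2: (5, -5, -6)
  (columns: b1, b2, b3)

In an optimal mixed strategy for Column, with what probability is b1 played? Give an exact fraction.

Row minima: a1 → -3, a2 → -6; maximin = -3.
Column maxima: b1 → 5, b2 → 3, b3 → 2; minimax = 2.
-3 ≠ 2, so there is no saddle point; optimal play is mixed.
b2 is strictly dominated by b3 (it gives Row strictly more in every row), so Column never plays it.
On the remaining 2×2 (a1, a2 vs b1, b3):
Let Row play a1 with probability p. Expected payoff against b1: (-3)p + 5(1−p) = −8p + 5; against b3: 2p + (-6)(1−p) = 8p − 6.
Setting these equal: −8p + 5 = 8p − 6 ⇒ −16p = -11 ⇒ p = 11/16, and the value is (-8)·(11/16) + 5 = -1/2.
For Column: with q = P(b1), equating a1's and a2's payoffs gives −5q + 2 = 11q − 6 ⇒ q = 1/2.

1/2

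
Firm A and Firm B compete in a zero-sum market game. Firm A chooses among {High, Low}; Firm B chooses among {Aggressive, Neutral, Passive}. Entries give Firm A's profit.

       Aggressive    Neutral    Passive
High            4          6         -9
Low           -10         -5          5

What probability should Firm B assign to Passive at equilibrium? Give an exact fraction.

1/2

Row minima: High → -9, Low → -10; maximin = -9.
Column maxima: Aggressive → 4, Neutral → 6, Passive → 5; minimax = 4.
-9 ≠ 4, so there is no saddle point; optimal play is mixed.
Neutral is strictly dominated by Aggressive (it gives Firm A strictly more in every row), so Firm B never plays it.
On the remaining 2×2 (High, Low vs Aggressive, Passive):
Let Firm A play High with probability p. Expected payoff against Aggressive: 4p + (-10)(1−p) = 14p − 10; against Passive: (-9)p + 5(1−p) = −14p + 5.
Setting these equal: 14p − 10 = −14p + 5 ⇒ 28p = 15 ⇒ p = 15/28, and the value is (14)·(15/28) − 10 = -5/2.
For Firm B: with q = P(Aggressive), equating High's and Low's payoffs gives 13q − 9 = −15q + 5 ⇒ q = 1/2.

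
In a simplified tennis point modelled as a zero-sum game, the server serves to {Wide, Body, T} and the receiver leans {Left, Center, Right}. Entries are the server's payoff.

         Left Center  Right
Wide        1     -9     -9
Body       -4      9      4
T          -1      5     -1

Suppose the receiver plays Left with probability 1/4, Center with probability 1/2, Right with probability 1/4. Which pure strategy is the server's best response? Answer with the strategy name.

Body

Expected payoff of Wide: (1/4)·1 + (1/2)·(-9) + (1/4)·(-9) = -13/2.
Expected payoff of Body: (1/4)·(-4) + (1/2)·9 + (1/4)·4 = 9/2.
Expected payoff of T: (1/4)·(-1) + (1/2)·5 + (1/4)·(-1) = 2.
The largest is 9/2, so the server's best response is Body.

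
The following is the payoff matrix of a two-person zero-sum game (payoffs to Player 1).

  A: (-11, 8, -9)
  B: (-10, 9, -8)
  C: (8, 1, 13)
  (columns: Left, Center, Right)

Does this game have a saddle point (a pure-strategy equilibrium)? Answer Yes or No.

No

Row minima: A → -11, B → -10, C → 1; maximin = 1.
Column maxima: Left → 8, Center → 9, Right → 13; minimax = 8.
1 ≠ 8, so no pure-strategy equilibrium exists.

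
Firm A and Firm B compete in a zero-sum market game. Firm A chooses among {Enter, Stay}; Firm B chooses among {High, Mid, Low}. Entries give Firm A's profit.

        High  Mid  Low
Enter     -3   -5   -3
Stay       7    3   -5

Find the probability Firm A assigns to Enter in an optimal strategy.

Row minima: Enter → -5, Stay → -5; maximin = -5.
Column maxima: High → 7, Mid → 3, Low → -3; minimax = -3.
-5 ≠ -3, so there is no saddle point; optimal play is mixed.
High is strictly dominated by Mid (it gives Firm A strictly more in every row), so Firm B never plays it.
On the remaining 2×2 (Enter, Stay vs Mid, Low):
Let Firm A play Enter with probability p. Expected payoff against Mid: (-5)p + 3(1−p) = −8p + 3; against Low: (-3)p + (-5)(1−p) = 2p − 5.
Setting these equal: −8p + 3 = 2p − 5 ⇒ −10p = -8 ⇒ p = 4/5, and the value is (-8)·(4/5) + 3 = -17/5.
For Firm B: with q = P(Mid), equating Enter's and Stay's payoffs gives −2q − 3 = 8q − 5 ⇒ q = 1/5.

4/5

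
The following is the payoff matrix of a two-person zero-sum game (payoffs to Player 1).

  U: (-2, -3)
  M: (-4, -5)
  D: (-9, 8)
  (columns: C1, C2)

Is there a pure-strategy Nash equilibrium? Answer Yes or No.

Row minima: U → -3, M → -5, D → -9; maximin = -3.
Column maxima: C1 → -2, C2 → 8; minimax = -2.
-3 ≠ -2, so no pure-strategy equilibrium exists.

No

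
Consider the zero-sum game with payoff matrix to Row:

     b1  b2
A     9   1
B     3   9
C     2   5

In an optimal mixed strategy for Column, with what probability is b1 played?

Row minima: A → 1, B → 3, C → 2; maximin = 3.
Column maxima: b1 → 9, b2 → 9; minimax = 9.
3 ≠ 9, so there is no saddle point; optimal play is mixed.
C is strictly dominated by B, so Row never plays it.
On the remaining 2×2 (A, B vs b1, b2):
Let Row play A with probability p. Expected payoff against b1: 9p + 3(1−p) = 6p + 3; against b2: 1p + 9(1−p) = −8p + 9.
Setting these equal: 6p + 3 = −8p + 9 ⇒ 14p = 6 ⇒ p = 3/7, and the value is (6)·(3/7) + 3 = 39/7.
For Column: with q = P(b1), equating A's and B's payoffs gives 8q + 1 = −6q + 9 ⇒ q = 4/7.

4/7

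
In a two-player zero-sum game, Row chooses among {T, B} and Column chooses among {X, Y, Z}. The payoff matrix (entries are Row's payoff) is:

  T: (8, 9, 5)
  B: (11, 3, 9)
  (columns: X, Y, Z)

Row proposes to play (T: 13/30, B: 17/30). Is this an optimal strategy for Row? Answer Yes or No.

No

Against X this mix gives (13/30)·8 + (17/30)·11 = 97/10.
Against Y this mix gives (13/30)·9 + (17/30)·3 = 28/5.
Against Z this mix gives (13/30)·5 + (17/30)·9 = 109/15.
Column will play Y, holding Row to 28/5. Shifting weight toward the row that does better against Y would raise this floor (the equalizing mix achieves 33/5 against both Y and Z), so the proposed strategy is not optimal.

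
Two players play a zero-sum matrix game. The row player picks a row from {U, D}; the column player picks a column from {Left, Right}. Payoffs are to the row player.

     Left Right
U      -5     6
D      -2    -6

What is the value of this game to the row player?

Row minima: U → -5, D → -6; maximin = -5.
Column maxima: Left → -2, Right → 6; minimax = -2.
-5 ≠ -2, so there is no saddle point; optimal play is mixed.
Let the row player play U with probability p. Expected payoff against Left: (-5)p + (-2)(1−p) = −3p − 2; against Right: 6p + (-6)(1−p) = 12p − 6.
Setting these equal: −3p − 2 = 12p − 6 ⇒ −15p = -4 ⇒ p = 4/15, and the value is (-3)·(4/15) − 2 = -14/5.
For the column player: with q = P(Left), equating U's and D's payoffs gives −11q + 6 = 4q − 6 ⇒ q = 4/5.

-14/5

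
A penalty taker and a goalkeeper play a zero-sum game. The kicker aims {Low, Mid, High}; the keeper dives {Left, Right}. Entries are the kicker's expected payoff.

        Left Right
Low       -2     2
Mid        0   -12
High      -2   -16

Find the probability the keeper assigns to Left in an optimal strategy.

Row minima: Low → -2, Mid → -12, High → -16; maximin = -2.
Column maxima: Left → 0, Right → 2; minimax = 0.
-2 ≠ 0, so there is no saddle point; optimal play is mixed.
High is strictly dominated by Mid, so the kicker never plays it.
On the remaining 2×2 (Low, Mid vs Left, Right):
Let the kicker play Low with probability p. Expected payoff against Left: (-2)p + 0(1−p) = −2p; against Right: 2p + (-12)(1−p) = 14p − 12.
Setting these equal: −2p = 14p − 12 ⇒ −16p = -12 ⇒ p = 3/4, and the value is (-2)·(3/4) = -3/2.
For the keeper: with q = P(Left), equating Low's and Mid's payoffs gives −4q + 2 = 12q − 12 ⇒ q = 7/8.

7/8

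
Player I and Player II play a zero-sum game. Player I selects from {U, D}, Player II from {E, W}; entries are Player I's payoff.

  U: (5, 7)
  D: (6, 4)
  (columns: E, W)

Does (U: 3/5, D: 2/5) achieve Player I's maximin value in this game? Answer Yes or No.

No

Against E this mix gives (3/5)·5 + (2/5)·6 = 27/5.
Against W this mix gives (3/5)·7 + (2/5)·4 = 29/5.
Player II will play E, holding Player I to 27/5. Shifting weight toward the row that does better against E would raise this floor (the equalizing mix achieves 11/2 against both E and W), so the proposed strategy is not optimal.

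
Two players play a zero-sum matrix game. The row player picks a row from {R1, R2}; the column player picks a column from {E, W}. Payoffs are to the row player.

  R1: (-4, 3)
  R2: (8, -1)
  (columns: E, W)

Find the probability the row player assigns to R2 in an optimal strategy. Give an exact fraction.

7/16

Row minima: R1 → -4, R2 → -1; maximin = -1.
Column maxima: E → 8, W → 3; minimax = 3.
-1 ≠ 3, so there is no saddle point; optimal play is mixed.
Let the row player play R1 with probability p. Expected payoff against E: (-4)p + 8(1−p) = −12p + 8; against W: 3p + (-1)(1−p) = 4p − 1.
Setting these equal: −12p + 8 = 4p − 1 ⇒ −16p = -9 ⇒ p = 9/16, and the value is (-12)·(9/16) + 8 = 5/4.
For the column player: with q = P(E), equating R1's and R2's payoffs gives −7q + 3 = 9q − 1 ⇒ q = 1/4.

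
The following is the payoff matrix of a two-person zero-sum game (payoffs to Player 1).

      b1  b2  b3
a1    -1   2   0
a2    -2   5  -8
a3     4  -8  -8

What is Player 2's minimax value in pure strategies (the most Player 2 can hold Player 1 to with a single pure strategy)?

Column maxima: b1 → 4, b2 → 5, b3 → 0.
The smallest of these is 0.

0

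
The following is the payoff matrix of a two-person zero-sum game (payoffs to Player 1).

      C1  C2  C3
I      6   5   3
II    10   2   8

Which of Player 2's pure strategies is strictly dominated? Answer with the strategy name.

C2 holds Player 1's payoff strictly below C1 in every row: 5 < 6, 2 < 10.
So C1 is strictly dominated for Player 2.

C1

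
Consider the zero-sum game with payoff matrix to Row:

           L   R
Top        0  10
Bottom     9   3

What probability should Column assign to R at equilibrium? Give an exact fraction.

Row minima: Top → 0, Bottom → 3; maximin = 3.
Column maxima: L → 9, R → 10; minimax = 9.
3 ≠ 9, so there is no saddle point; optimal play is mixed.
Let Row play Top with probability p. Expected payoff against L: 0p + 9(1−p) = −9p + 9; against R: 10p + 3(1−p) = 7p + 3.
Setting these equal: −9p + 9 = 7p + 3 ⇒ −16p = -6 ⇒ p = 3/8, and the value is (-9)·(3/8) + 9 = 45/8.
For Column: with q = P(L), equating Top's and Bottom's payoffs gives −10q + 10 = 6q + 3 ⇒ q = 7/16.

9/16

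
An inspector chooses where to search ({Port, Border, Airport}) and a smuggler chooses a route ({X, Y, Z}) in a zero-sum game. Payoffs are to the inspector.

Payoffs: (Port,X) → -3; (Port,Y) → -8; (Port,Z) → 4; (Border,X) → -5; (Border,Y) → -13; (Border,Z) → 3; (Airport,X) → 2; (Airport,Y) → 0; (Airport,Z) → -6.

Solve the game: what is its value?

Row minima: Port → -8, Border → -13, Airport → -6; maximin = -6.
Column maxima: X → 2, Y → 0, Z → 4; minimax = 0.
-6 ≠ 0, so there is no saddle point; optimal play is mixed.
Border is strictly dominated by Port, so the inspector never plays it.
X is strictly dominated by Y (it gives the inspector strictly more in every row), so the smuggler never plays it.
On the remaining 2×2 (Port, Airport vs Y, Z):
Let the inspector play Port with probability p. Expected payoff against Y: (-8)p + 0(1−p) = −8p; against Z: 4p + (-6)(1−p) = 10p − 6.
Setting these equal: −8p = 10p − 6 ⇒ −18p = -6 ⇒ p = 1/3, and the value is (-8)·(1/3) = -8/3.
For the smuggler: with q = P(Y), equating Port's and Airport's payoffs gives −12q + 4 = 6q − 6 ⇒ q = 5/9.

-8/3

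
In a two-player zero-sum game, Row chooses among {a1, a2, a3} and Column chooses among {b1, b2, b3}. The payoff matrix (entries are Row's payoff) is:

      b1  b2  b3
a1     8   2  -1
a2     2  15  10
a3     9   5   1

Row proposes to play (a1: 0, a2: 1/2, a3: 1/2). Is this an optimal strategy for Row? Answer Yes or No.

Against b1 this mix gives (1/2)·2 + (1/2)·9 = 11/2.
Against b2 this mix gives (1/2)·15 + (1/2)·5 = 10.
Against b3 this mix gives (1/2)·10 + (1/2)·1 = 11/2.
All of Column's active replies (b1, b3) yield 11/2, and no column does worse for Row. The mix makes Column indifferent and guarantees 11/2, so it is optimal.

Yes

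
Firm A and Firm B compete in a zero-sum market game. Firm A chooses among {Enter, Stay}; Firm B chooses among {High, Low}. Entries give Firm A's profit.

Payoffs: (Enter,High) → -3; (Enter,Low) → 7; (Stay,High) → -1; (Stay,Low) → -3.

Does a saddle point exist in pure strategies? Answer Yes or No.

No

Row minima: Enter → -3, Stay → -3; maximin = -3.
Column maxima: High → -1, Low → 7; minimax = -1.
-3 ≠ -1, so no pure-strategy equilibrium exists.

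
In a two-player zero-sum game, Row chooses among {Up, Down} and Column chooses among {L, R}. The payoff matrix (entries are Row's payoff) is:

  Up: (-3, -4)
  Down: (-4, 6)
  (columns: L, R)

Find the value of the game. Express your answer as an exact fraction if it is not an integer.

-34/11

Row minima: Up → -4, Down → -4; maximin = -4.
Column maxima: L → -3, R → 6; minimax = -3.
-4 ≠ -3, so there is no saddle point; optimal play is mixed.
Let Row play Up with probability p. Expected payoff against L: (-3)p + (-4)(1−p) = p − 4; against R: (-4)p + 6(1−p) = −10p + 6.
Setting these equal: p − 4 = −10p + 6 ⇒ 11p = 10 ⇒ p = 10/11, and the value is (1)·(10/11) − 4 = -34/11.
For Column: with q = P(L), equating Up's and Down's payoffs gives q − 4 = −10q + 6 ⇒ q = 10/11.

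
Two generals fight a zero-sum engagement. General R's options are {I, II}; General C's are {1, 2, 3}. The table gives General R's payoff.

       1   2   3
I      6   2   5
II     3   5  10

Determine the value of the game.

4

Row minima: I → 2, II → 3; maximin = 3.
Column maxima: 1 → 6, 2 → 5, 3 → 10; minimax = 5.
3 ≠ 5, so there is no saddle point; optimal play is mixed.
3 is strictly dominated by 2 (it gives General R strictly more in every row), so General C never plays it.
On the remaining 2×2 (I, II vs 1, 2):
Let General R play I with probability p. Expected payoff against 1: 6p + 3(1−p) = 3p + 3; against 2: 2p + 5(1−p) = −3p + 5.
Setting these equal: 3p + 3 = −3p + 5 ⇒ 6p = 2 ⇒ p = 1/3, and the value is (3)·(1/3) + 3 = 4.
For General C: with q = P(1), equating I's and II's payoffs gives 4q + 2 = −2q + 5 ⇒ q = 1/2.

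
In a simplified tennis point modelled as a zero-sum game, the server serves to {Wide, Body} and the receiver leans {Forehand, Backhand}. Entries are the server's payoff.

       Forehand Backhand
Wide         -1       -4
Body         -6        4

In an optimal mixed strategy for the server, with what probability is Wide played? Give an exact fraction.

10/13

Row minima: Wide → -4, Body → -6; maximin = -4.
Column maxima: Forehand → -1, Backhand → 4; minimax = -1.
-4 ≠ -1, so there is no saddle point; optimal play is mixed.
Let the server play Wide with probability p. Expected payoff against Forehand: (-1)p + (-6)(1−p) = 5p − 6; against Backhand: (-4)p + 4(1−p) = −8p + 4.
Setting these equal: 5p − 6 = −8p + 4 ⇒ 13p = 10 ⇒ p = 10/13, and the value is (5)·(10/13) − 6 = -28/13.
For the receiver: with q = P(Forehand), equating Wide's and Body's payoffs gives 3q − 4 = −10q + 4 ⇒ q = 8/13.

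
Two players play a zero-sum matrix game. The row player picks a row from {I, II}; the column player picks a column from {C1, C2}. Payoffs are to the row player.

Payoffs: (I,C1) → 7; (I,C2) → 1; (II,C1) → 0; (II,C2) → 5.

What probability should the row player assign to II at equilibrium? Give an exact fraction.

6/11

Row minima: I → 1, II → 0; maximin = 1.
Column maxima: C1 → 7, C2 → 5; minimax = 5.
1 ≠ 5, so there is no saddle point; optimal play is mixed.
Let the row player play I with probability p. Expected payoff against C1: 7p + 0(1−p) = 7p; against C2: 1p + 5(1−p) = −4p + 5.
Setting these equal: 7p = −4p + 5 ⇒ 11p = 5 ⇒ p = 5/11, and the value is (7)·(5/11) = 35/11.
For the column player: with q = P(C1), equating I's and II's payoffs gives 6q + 1 = −5q + 5 ⇒ q = 4/11.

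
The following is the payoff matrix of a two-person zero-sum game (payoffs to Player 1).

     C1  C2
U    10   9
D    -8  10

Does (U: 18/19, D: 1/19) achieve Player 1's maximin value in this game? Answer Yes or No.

Yes

Against C1 this mix gives (18/19)·10 + (1/19)·(-8) = 172/19.
Against C2 this mix gives (18/19)·9 + (1/19)·10 = 172/19.
All of Player 2's active replies (C1, C2) yield 172/19, and no column does worse for Player 1. The mix makes Player 2 indifferent and guarantees 172/19, so it is optimal.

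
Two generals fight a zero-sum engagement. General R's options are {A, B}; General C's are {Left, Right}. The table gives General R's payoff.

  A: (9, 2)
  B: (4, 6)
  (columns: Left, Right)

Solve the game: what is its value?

46/9

Row minima: A → 2, B → 4; maximin = 4.
Column maxima: Left → 9, Right → 6; minimax = 6.
4 ≠ 6, so there is no saddle point; optimal play is mixed.
Let General R play A with probability p. Expected payoff against Left: 9p + 4(1−p) = 5p + 4; against Right: 2p + 6(1−p) = −4p + 6.
Setting these equal: 5p + 4 = −4p + 6 ⇒ 9p = 2 ⇒ p = 2/9, and the value is (5)·(2/9) + 4 = 46/9.
For General C: with q = P(Left), equating A's and B's payoffs gives 7q + 2 = −2q + 6 ⇒ q = 4/9.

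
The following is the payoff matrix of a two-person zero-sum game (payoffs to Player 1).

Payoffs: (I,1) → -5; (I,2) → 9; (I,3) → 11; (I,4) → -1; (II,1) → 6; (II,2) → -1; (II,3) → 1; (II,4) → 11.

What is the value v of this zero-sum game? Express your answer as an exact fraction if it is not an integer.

Row minima: I → -5, II → -1; maximin = -1.
Column maxima: 1 → 6, 2 → 9, 3 → 11, 4 → 11; minimax = 6.
-1 ≠ 6, so there is no saddle point; optimal play is mixed.
3 is strictly dominated by 2 (it gives Player 1 strictly more in every row), so Player 2 never plays it.
4 is strictly dominated by 1 (it gives Player 1 strictly more in every row), so Player 2 never plays it.
On the remaining 2×2 (I, II vs 1, 2):
Let Player 1 play I with probability p. Expected payoff against 1: (-5)p + 6(1−p) = −11p + 6; against 2: 9p + (-1)(1−p) = 10p − 1.
Setting these equal: −11p + 6 = 10p − 1 ⇒ −21p = -7 ⇒ p = 1/3, and the value is (-11)·(1/3) + 6 = 7/3.
For Player 2: with q = P(1), equating I's and II's payoffs gives −14q + 9 = 7q − 1 ⇒ q = 10/21.

7/3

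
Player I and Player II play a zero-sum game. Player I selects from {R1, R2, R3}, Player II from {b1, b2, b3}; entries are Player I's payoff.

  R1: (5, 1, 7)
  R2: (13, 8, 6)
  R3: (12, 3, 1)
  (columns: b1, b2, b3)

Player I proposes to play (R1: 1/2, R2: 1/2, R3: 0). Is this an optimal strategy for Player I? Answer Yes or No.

Against b1 this mix gives (1/2)·5 + (1/2)·13 = 9.
Against b2 this mix gives (1/2)·1 + (1/2)·8 = 9/2.
Against b3 this mix gives (1/2)·7 + (1/2)·6 = 13/2.
Player II will play b2, holding Player I to 9/2. Shifting weight toward the row that does better against b2 would raise this floor (the equalizing mix achieves 25/4 against both b2 and b3), so the proposed strategy is not optimal.

No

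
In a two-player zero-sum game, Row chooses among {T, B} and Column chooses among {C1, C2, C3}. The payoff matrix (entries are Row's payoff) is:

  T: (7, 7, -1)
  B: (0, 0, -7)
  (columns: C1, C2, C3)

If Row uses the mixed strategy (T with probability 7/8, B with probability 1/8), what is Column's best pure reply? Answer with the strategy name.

If Column plays C1, Row's expected payoff is (7/8)·7 + (1/8)·0 = 49/8.
If Column plays C2, Row's expected payoff is (7/8)·7 + (1/8)·0 = 49/8.
If Column plays C3, Row's expected payoff is (7/8)·(-1) + (1/8)·(-7) = -7/4.
Column minimizes Row's payoff; the smallest is -7/4, so the best response is C3.

C3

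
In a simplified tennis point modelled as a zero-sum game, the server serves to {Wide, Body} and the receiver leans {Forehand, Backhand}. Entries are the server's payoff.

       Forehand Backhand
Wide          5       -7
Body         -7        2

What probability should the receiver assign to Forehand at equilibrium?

Row minima: Wide → -7, Body → -7; maximin = -7.
Column maxima: Forehand → 5, Backhand → 2; minimax = 2.
-7 ≠ 2, so there is no saddle point; optimal play is mixed.
Let the server play Wide with probability p. Expected payoff against Forehand: 5p + (-7)(1−p) = 12p − 7; against Backhand: (-7)p + 2(1−p) = −9p + 2.
Setting these equal: 12p − 7 = −9p + 2 ⇒ 21p = 9 ⇒ p = 3/7, and the value is (12)·(3/7) − 7 = -13/7.
For the receiver: with q = P(Forehand), equating Wide's and Body's payoffs gives 12q − 7 = −9q + 2 ⇒ q = 3/7.

3/7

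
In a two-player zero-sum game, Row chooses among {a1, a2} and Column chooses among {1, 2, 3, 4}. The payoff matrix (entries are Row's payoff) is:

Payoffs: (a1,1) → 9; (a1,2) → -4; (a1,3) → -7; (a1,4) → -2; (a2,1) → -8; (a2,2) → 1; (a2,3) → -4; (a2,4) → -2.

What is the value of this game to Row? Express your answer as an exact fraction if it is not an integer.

Row minima: a1 → -7, a2 → -8; maximin = -7.
Column maxima: 1 → 9, 2 → 1, 3 → -4, 4 → -2; minimax = -4.
-7 ≠ -4, so there is no saddle point; optimal play is mixed.
2 is strictly dominated by 3 (it gives Row strictly more in every row), so Column never plays it.
4 is strictly dominated by 3 (it gives Row strictly more in every row), so Column never plays it.
On the remaining 2×2 (a1, a2 vs 1, 3):
Let Row play a1 with probability p. Expected payoff against 1: 9p + (-8)(1−p) = 17p − 8; against 3: (-7)p + (-4)(1−p) = −3p − 4.
Setting these equal: 17p − 8 = −3p − 4 ⇒ 20p = 4 ⇒ p = 1/5, and the value is (17)·(1/5) − 8 = -23/5.
For Column: with q = P(1), equating a1's and a2's payoffs gives 16q − 7 = −4q − 4 ⇒ q = 3/20.

-23/5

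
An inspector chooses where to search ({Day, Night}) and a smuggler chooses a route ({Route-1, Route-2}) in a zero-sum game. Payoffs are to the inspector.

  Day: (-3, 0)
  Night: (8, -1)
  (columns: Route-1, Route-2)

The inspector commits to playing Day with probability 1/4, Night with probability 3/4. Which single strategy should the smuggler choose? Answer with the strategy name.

Route-2

If the smuggler plays Route-1, the inspector's expected payoff is (1/4)·(-3) + (3/4)·8 = 21/4.
If the smuggler plays Route-2, the inspector's expected payoff is (1/4)·0 + (3/4)·(-1) = -3/4.
The smuggler minimizes the inspector's payoff; the smallest is -3/4, so the best response is Route-2.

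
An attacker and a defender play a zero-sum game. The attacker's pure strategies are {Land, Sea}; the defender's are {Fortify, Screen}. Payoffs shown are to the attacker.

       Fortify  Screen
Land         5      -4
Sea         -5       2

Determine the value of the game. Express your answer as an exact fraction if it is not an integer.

Row minima: Land → -4, Sea → -5; maximin = -4.
Column maxima: Fortify → 5, Screen → 2; minimax = 2.
-4 ≠ 2, so there is no saddle point; optimal play is mixed.
Let the attacker play Land with probability p. Expected payoff against Fortify: 5p + (-5)(1−p) = 10p − 5; against Screen: (-4)p + 2(1−p) = −6p + 2.
Setting these equal: 10p − 5 = −6p + 2 ⇒ 16p = 7 ⇒ p = 7/16, and the value is (10)·(7/16) − 5 = -5/8.
For the defender: with q = P(Fortify), equating Land's and Sea's payoffs gives 9q − 4 = −7q + 2 ⇒ q = 3/8.

-5/8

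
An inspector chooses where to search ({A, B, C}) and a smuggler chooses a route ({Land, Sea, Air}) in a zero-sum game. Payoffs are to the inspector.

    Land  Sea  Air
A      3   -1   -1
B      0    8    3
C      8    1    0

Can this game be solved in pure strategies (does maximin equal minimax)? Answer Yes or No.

No

Row minima: A → -1, B → 0, C → 0; maximin = 0.
Column maxima: Land → 8, Sea → 8, Air → 3; minimax = 3.
0 ≠ 3, so no pure-strategy equilibrium exists.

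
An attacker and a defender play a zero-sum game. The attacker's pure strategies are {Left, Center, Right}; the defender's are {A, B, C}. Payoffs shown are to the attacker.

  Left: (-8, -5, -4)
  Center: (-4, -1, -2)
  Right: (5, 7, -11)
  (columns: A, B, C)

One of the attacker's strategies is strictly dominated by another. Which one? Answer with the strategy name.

Center gives a strictly higher payoff than Left against every column: -4 > -8, -1 > -5, -2 > -4.
So Left is strictly dominated and the attacker never plays it.

Left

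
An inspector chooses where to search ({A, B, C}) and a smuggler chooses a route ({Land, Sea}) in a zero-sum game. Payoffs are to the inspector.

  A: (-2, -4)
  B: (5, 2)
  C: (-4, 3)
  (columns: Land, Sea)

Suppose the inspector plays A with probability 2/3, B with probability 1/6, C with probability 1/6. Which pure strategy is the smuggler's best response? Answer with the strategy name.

If the smuggler plays Land, the inspector's expected payoff is (2/3)·(-2) + (1/6)·5 + (1/6)·(-4) = -7/6.
If the smuggler plays Sea, the inspector's expected payoff is (2/3)·(-4) + (1/6)·2 + (1/6)·3 = -11/6.
The smuggler minimizes the inspector's payoff; the smallest is -11/6, so the best response is Sea.

Sea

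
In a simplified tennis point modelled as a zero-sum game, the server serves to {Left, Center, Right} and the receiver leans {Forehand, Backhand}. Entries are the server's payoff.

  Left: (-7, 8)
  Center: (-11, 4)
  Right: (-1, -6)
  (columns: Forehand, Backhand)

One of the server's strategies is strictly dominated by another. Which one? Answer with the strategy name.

Left gives a strictly higher payoff than Center against every column: -7 > -11, 8 > 4.
So Center is strictly dominated and the server never plays it.

Center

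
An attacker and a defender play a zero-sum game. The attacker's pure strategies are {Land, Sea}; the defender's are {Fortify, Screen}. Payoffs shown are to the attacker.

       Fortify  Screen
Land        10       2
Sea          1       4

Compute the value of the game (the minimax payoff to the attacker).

Row minima: Land → 2, Sea → 1; maximin = 2.
Column maxima: Fortify → 10, Screen → 4; minimax = 4.
2 ≠ 4, so there is no saddle point; optimal play is mixed.
Let the attacker play Land with probability p. Expected payoff against Fortify: 10p + 1(1−p) = 9p + 1; against Screen: 2p + 4(1−p) = −2p + 4.
Setting these equal: 9p + 1 = −2p + 4 ⇒ 11p = 3 ⇒ p = 3/11, and the value is (9)·(3/11) + 1 = 38/11.
For the defender: with q = P(Fortify), equating Land's and Sea's payoffs gives 8q + 2 = −3q + 4 ⇒ q = 2/11.

38/11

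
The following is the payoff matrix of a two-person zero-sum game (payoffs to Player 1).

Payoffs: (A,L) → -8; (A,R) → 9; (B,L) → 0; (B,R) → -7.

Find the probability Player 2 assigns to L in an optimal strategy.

Row minima: A → -8, B → -7; maximin = -7.
Column maxima: L → 0, R → 9; minimax = 0.
-7 ≠ 0, so there is no saddle point; optimal play is mixed.
Let Player 1 play A with probability p. Expected payoff against L: (-8)p + 0(1−p) = −8p; against R: 9p + (-7)(1−p) = 16p − 7.
Setting these equal: −8p = 16p − 7 ⇒ −24p = -7 ⇒ p = 7/24, and the value is (-8)·(7/24) = -7/3.
For Player 2: with q = P(L), equating A's and B's payoffs gives −17q + 9 = 7q − 7 ⇒ q = 2/3.

2/3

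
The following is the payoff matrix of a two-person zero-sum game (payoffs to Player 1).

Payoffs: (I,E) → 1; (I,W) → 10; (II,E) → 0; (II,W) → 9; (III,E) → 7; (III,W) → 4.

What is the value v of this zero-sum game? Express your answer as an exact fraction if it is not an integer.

11/2

Row minima: I → 1, II → 0, III → 4; maximin = 4.
Column maxima: E → 7, W → 10; minimax = 7.
4 ≠ 7, so there is no saddle point; optimal play is mixed.
II is strictly dominated by I, so Player 1 never plays it.
On the remaining 2×2 (I, III vs E, W):
Let Player 1 play I with probability p. Expected payoff against E: 1p + 7(1−p) = −6p + 7; against W: 10p + 4(1−p) = 6p + 4.
Setting these equal: −6p + 7 = 6p + 4 ⇒ −12p = -3 ⇒ p = 1/4, and the value is (-6)·(1/4) + 7 = 11/2.
For Player 2: with q = P(E), equating I's and III's payoffs gives −9q + 10 = 3q + 4 ⇒ q = 1/2.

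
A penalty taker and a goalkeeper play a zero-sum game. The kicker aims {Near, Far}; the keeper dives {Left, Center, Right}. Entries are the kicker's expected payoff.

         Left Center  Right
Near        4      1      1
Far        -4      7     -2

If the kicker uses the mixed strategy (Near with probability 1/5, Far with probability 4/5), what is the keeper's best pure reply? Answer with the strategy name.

If the keeper plays Left, the kicker's expected payoff is (1/5)·4 + (4/5)·(-4) = -12/5.
If the keeper plays Center, the kicker's expected payoff is (1/5)·1 + (4/5)·7 = 29/5.
If the keeper plays Right, the kicker's expected payoff is (1/5)·1 + (4/5)·(-2) = -7/5.
The keeper minimizes the kicker's payoff; the smallest is -12/5, so the best response is Left.

Left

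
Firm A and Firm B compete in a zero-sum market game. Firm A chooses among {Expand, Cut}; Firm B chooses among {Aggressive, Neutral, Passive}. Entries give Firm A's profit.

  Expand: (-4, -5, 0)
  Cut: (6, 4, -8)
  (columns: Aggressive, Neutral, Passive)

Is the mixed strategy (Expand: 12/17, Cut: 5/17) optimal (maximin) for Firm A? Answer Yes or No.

Against Aggressive this mix gives (12/17)·(-4) + (5/17)·6 = -18/17.
Against Neutral this mix gives (12/17)·(-5) + (5/17)·4 = -40/17.
Against Passive this mix gives (12/17)·0 + (5/17)·(-8) = -40/17.
All of Firm B's active replies (Neutral, Passive) yield -40/17, and no column does worse for Firm A. The mix makes Firm B indifferent and guarantees -40/17, so it is optimal.

Yes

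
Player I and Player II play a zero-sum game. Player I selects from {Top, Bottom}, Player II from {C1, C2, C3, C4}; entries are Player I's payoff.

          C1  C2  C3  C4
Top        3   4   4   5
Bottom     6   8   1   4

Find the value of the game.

Row minima: Top → 3, Bottom → 1; maximin = 3.
Column maxima: C1 → 6, C2 → 8, C3 → 4, C4 → 5; minimax = 4.
3 ≠ 4, so there is no saddle point; optimal play is mixed.
C2 is strictly dominated by C1 (it gives Player I strictly more in every row), so Player II never plays it.
C4 is strictly dominated by C3 (it gives Player I strictly more in every row), so Player II never plays it.
On the remaining 2×2 (Top, Bottom vs C1, C3):
Let Player I play Top with probability p. Expected payoff against C1: 3p + 6(1−p) = −3p + 6; against C3: 4p + 1(1−p) = 3p + 1.
Setting these equal: −3p + 6 = 3p + 1 ⇒ −6p = -5 ⇒ p = 5/6, and the value is (-3)·(5/6) + 6 = 7/2.
For Player II: with q = P(C1), equating Top's and Bottom's payoffs gives −q + 4 = 5q + 1 ⇒ q = 1/2.

7/2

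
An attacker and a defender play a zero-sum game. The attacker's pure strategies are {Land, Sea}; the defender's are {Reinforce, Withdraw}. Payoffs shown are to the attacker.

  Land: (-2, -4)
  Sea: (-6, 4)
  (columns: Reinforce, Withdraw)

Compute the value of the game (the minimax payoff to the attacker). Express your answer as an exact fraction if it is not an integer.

-8/3

Row minima: Land → -4, Sea → -6; maximin = -4.
Column maxima: Reinforce → -2, Withdraw → 4; minimax = -2.
-4 ≠ -2, so there is no saddle point; optimal play is mixed.
Let the attacker play Land with probability p. Expected payoff against Reinforce: (-2)p + (-6)(1−p) = 4p − 6; against Withdraw: (-4)p + 4(1−p) = −8p + 4.
Setting these equal: 4p − 6 = −8p + 4 ⇒ 12p = 10 ⇒ p = 5/6, and the value is (4)·(5/6) − 6 = -8/3.
For the defender: with q = P(Reinforce), equating Land's and Sea's payoffs gives 2q − 4 = −10q + 4 ⇒ q = 2/3.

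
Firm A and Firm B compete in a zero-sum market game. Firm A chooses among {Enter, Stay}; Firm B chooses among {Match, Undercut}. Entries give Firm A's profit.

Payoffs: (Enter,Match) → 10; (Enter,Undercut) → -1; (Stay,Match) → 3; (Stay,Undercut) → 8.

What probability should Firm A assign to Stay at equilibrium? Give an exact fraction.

Row minima: Enter → -1, Stay → 3; maximin = 3.
Column maxima: Match → 10, Undercut → 8; minimax = 8.
3 ≠ 8, so there is no saddle point; optimal play is mixed.
Let Firm A play Enter with probability p. Expected payoff against Match: 10p + 3(1−p) = 7p + 3; against Undercut: (-1)p + 8(1−p) = −9p + 8.
Setting these equal: 7p + 3 = −9p + 8 ⇒ 16p = 5 ⇒ p = 5/16, and the value is (7)·(5/16) + 3 = 83/16.
For Firm B: with q = P(Match), equating Enter's and Stay's payoffs gives 11q − 1 = −5q + 8 ⇒ q = 9/16.

11/16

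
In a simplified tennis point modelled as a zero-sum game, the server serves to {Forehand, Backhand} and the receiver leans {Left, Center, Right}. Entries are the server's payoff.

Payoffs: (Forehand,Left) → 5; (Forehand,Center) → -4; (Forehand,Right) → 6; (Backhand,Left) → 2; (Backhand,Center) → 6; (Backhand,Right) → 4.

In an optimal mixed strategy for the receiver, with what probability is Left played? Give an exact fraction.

10/13

Row minima: Forehand → -4, Backhand → 2; maximin = 2.
Column maxima: Left → 5, Center → 6, Right → 6; minimax = 5.
2 ≠ 5, so there is no saddle point; optimal play is mixed.
Right is strictly dominated by Left (it gives the server strictly more in every row), so the receiver never plays it.
On the remaining 2×2 (Forehand, Backhand vs Left, Center):
Let the server play Forehand with probability p. Expected payoff against Left: 5p + 2(1−p) = 3p + 2; against Center: (-4)p + 6(1−p) = −10p + 6.
Setting these equal: 3p + 2 = −10p + 6 ⇒ 13p = 4 ⇒ p = 4/13, and the value is (3)·(4/13) + 2 = 38/13.
For the receiver: with q = P(Left), equating Forehand's and Backhand's payoffs gives 9q − 4 = −4q + 6 ⇒ q = 10/13.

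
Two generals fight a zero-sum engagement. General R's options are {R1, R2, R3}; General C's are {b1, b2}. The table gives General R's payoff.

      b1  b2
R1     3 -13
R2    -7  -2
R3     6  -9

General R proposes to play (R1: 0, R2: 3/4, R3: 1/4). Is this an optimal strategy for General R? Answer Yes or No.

Against b1 this mix gives (3/4)·(-7) + (1/4)·6 = -15/4.
Against b2 this mix gives (3/4)·(-2) + (1/4)·(-9) = -15/4.
All of General C's active replies (b1, b2) yield -15/4, and no column does worse for General R. The mix makes General C indifferent and guarantees -15/4, so it is optimal.

Yes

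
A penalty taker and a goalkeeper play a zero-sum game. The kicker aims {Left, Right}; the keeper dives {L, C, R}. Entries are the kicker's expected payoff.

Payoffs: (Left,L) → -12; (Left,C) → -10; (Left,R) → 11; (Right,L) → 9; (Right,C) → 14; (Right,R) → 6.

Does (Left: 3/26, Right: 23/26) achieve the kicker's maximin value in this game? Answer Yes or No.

Yes

Against L this mix gives (3/26)·(-12) + (23/26)·9 = 171/26.
Against C this mix gives (3/26)·(-10) + (23/26)·14 = 146/13.
Against R this mix gives (3/26)·11 + (23/26)·6 = 171/26.
All of the keeper's active replies (L, R) yield 171/26, and no column does worse for the kicker. The mix makes the keeper indifferent and guarantees 171/26, so it is optimal.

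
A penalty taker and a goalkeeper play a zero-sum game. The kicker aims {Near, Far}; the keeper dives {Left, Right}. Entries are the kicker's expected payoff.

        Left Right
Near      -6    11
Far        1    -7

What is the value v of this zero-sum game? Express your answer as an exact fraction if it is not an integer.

Row minima: Near → -6, Far → -7; maximin = -6.
Column maxima: Left → 1, Right → 11; minimax = 1.
-6 ≠ 1, so there is no saddle point; optimal play is mixed.
Let the kicker play Near with probability p. Expected payoff against Left: (-6)p + 1(1−p) = −7p + 1; against Right: 11p + (-7)(1−p) = 18p − 7.
Setting these equal: −7p + 1 = 18p − 7 ⇒ −25p = -8 ⇒ p = 8/25, and the value is (-7)·(8/25) + 1 = -31/25.
For the keeper: with q = P(Left), equating Near's and Far's payoffs gives −17q + 11 = 8q − 7 ⇒ q = 18/25.

-31/25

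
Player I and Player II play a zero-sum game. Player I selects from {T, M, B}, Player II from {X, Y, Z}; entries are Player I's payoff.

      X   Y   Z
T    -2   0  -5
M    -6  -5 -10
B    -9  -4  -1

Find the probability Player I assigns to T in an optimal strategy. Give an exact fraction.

Row minima: T → -5, M → -10, B → -9; maximin = -5.
Column maxima: X → -2, Y → 0, Z → -1; minimax = -2.
-5 ≠ -2, so there is no saddle point; optimal play is mixed.
M is strictly dominated by T, so Player I never plays it.
Y is strictly dominated by X (it gives Player I strictly more in every row), so Player II never plays it.
On the remaining 2×2 (T, B vs X, Z):
Let Player I play T with probability p. Expected payoff against X: (-2)p + (-9)(1−p) = 7p − 9; against Z: (-5)p + (-1)(1−p) = −4p − 1.
Setting these equal: 7p − 9 = −4p − 1 ⇒ 11p = 8 ⇒ p = 8/11, and the value is (7)·(8/11) − 9 = -43/11.
For Player II: with q = P(X), equating T's and B's payoffs gives 3q − 5 = −8q − 1 ⇒ q = 4/11.

8/11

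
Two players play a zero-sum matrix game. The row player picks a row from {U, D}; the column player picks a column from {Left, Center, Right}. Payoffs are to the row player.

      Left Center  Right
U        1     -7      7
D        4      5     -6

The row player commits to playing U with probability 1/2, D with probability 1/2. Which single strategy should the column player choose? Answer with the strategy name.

If the column player plays Left, the row player's expected payoff is (1/2)·1 + (1/2)·4 = 5/2.
If the column player plays Center, the row player's expected payoff is (1/2)·(-7) + (1/2)·5 = -1.
If the column player plays Right, the row player's expected payoff is (1/2)·7 + (1/2)·(-6) = 1/2.
The column player minimizes the row player's payoff; the smallest is -1, so the best response is Center.

Center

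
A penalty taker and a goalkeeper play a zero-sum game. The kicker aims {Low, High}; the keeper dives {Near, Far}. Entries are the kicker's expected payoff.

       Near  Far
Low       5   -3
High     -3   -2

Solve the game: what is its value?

-19/9

Row minima: Low → -3, High → -3; maximin = -3.
Column maxima: Near → 5, Far → -2; minimax = -2.
-3 ≠ -2, so there is no saddle point; optimal play is mixed.
Let the kicker play Low with probability p. Expected payoff against Near: 5p + (-3)(1−p) = 8p − 3; against Far: (-3)p + (-2)(1−p) = −p − 2.
Setting these equal: 8p − 3 = −p − 2 ⇒ 9p = 1 ⇒ p = 1/9, and the value is (8)·(1/9) − 3 = -19/9.
For the keeper: with q = P(Near), equating Low's and High's payoffs gives 8q − 3 = −q − 2 ⇒ q = 1/9.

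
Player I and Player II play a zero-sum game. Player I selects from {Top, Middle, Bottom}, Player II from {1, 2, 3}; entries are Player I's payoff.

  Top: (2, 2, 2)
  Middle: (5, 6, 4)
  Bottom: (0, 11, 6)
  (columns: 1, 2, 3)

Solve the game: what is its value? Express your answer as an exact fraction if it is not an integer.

30/7

Row minima: Top → 2, Middle → 4, Bottom → 0; maximin = 4.
Column maxima: 1 → 5, 2 → 11, 3 → 6; minimax = 5.
4 ≠ 5, so there is no saddle point; optimal play is mixed.
Top is strictly dominated by Middle, so Player I never plays it.
With Top eliminated, 2 is strictly dominated by 1 (it gives Player I strictly more in every remaining row), so Player II never plays it.
On the remaining 2×2 (Middle, Bottom vs 1, 3):
Let Player I play Middle with probability p. Expected payoff against 1: 5p + 0(1−p) = 5p; against 3: 4p + 6(1−p) = −2p + 6.
Setting these equal: 5p = −2p + 6 ⇒ 7p = 6 ⇒ p = 6/7, and the value is (5)·(6/7) = 30/7.
For Player II: with q = P(1), equating Middle's and Bottom's payoffs gives q + 4 = −6q + 6 ⇒ q = 2/7.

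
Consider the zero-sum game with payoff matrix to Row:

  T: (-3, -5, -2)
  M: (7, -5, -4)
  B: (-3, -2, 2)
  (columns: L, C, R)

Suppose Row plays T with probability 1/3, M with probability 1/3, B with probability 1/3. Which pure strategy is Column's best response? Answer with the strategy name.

If Column plays L, Row's expected payoff is (1/3)·(-3) + (1/3)·7 + (1/3)·(-3) = 1/3.
If Column plays C, Row's expected payoff is (1/3)·(-5) + (1/3)·(-5) + (1/3)·(-2) = -4.
If Column plays R, Row's expected payoff is (1/3)·(-2) + (1/3)·(-4) + (1/3)·2 = -4/3.
Column minimizes Row's payoff; the smallest is -4, so the best response is C.

C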